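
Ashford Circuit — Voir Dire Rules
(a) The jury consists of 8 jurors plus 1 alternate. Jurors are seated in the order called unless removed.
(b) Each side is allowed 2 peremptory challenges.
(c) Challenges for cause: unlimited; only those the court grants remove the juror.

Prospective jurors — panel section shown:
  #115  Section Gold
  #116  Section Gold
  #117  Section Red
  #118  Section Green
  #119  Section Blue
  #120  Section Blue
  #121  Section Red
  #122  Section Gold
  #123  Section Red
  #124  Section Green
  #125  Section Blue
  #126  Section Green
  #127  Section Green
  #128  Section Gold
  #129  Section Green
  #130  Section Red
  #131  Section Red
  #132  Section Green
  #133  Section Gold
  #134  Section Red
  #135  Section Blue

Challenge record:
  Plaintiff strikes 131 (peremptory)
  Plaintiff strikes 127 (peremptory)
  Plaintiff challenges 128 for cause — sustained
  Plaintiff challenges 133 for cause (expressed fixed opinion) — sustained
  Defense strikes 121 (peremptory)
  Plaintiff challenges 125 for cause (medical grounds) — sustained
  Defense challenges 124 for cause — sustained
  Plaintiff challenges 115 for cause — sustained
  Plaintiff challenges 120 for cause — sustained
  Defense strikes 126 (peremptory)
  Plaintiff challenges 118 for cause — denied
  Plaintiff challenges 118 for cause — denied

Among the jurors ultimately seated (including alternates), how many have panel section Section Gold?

Removed: #115, #120, #121, #124, #125, #126, #127, #128, #131, #133.
Seated (9 incl. alternates): #116, #117, #118, #119, #122, #123, #129, #130, #132.
Of those, in Section Gold: #116, #122 → 2.

2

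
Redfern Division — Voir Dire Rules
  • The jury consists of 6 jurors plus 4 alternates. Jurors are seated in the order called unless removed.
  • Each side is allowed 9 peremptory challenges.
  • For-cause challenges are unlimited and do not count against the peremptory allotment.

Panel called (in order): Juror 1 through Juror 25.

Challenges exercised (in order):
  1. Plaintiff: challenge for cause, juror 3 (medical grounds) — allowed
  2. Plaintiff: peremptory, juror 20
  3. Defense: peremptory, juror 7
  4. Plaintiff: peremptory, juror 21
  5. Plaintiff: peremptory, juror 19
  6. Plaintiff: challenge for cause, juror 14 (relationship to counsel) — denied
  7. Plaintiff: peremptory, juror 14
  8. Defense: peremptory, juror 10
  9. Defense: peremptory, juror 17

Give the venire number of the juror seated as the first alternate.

Removed: #3, #7, #10, #14, #17, #19, #20, #21.
Filling seats in venire order through position 7: #1, #2, #4, #5, #6, #8, #9.
So alternate 1 is #9.

9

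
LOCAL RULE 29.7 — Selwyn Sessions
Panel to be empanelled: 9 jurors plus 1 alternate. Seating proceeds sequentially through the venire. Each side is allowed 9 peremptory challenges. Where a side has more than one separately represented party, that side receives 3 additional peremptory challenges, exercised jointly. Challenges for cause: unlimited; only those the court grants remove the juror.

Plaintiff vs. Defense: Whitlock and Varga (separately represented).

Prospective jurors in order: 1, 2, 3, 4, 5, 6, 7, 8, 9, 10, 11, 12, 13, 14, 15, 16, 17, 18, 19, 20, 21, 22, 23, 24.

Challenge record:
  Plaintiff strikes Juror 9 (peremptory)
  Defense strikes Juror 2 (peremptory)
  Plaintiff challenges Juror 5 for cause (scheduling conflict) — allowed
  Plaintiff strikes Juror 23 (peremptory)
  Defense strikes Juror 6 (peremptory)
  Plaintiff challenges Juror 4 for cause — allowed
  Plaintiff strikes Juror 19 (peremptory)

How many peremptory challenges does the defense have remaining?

10

Defense allotment: 9 base + 3 multi-party = 12.
Defense peremptories used: #2, #6 — 2.
Remaining: 12 − 2 = 10.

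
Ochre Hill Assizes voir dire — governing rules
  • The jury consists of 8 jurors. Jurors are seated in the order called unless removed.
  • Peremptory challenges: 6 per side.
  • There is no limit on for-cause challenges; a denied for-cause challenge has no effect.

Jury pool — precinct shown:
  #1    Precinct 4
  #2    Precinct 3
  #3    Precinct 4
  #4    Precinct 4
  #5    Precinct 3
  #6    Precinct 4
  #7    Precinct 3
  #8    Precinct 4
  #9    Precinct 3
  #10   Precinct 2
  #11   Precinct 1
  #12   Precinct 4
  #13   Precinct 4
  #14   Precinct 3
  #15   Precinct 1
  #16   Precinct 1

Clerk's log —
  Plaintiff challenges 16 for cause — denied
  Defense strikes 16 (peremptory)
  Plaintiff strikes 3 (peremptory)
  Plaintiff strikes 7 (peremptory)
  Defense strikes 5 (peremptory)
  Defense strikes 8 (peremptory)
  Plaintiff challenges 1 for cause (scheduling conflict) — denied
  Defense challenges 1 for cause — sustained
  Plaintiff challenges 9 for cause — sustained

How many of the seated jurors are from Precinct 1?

1

Removed: #1, #3, #5, #7, #8, #9, #16.
Seated jurors 1–8: #2, #4, #6, #10, #11, #12, #13, #14.
Of those, in Precinct 1: #11 → 1.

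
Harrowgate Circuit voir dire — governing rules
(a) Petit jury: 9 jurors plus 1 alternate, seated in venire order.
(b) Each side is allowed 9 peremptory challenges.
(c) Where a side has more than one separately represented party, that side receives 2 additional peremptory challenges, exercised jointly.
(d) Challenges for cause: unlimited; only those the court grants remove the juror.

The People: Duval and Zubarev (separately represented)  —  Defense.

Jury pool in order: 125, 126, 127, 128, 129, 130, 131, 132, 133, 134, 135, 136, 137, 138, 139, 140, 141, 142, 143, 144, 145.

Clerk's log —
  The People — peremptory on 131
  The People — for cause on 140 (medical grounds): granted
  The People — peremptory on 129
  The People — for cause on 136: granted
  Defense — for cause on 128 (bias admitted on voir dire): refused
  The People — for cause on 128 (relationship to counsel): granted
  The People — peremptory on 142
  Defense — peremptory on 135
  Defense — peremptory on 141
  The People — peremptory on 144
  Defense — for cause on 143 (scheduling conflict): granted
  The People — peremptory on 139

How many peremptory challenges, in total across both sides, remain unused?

The People allotment: 9 base + 2 multi-party = 11. Defense allotment: 9.
The People peremptories used: #131, #129, #142, #144, #139 — 5 (for-cause on #140, #136, #128 don't count).
Defense peremptories used: #135, #141 — 2 (for-cause on #128, #143 don't count).
Remaining: (11 − 5) + (9 − 2) = 13.

13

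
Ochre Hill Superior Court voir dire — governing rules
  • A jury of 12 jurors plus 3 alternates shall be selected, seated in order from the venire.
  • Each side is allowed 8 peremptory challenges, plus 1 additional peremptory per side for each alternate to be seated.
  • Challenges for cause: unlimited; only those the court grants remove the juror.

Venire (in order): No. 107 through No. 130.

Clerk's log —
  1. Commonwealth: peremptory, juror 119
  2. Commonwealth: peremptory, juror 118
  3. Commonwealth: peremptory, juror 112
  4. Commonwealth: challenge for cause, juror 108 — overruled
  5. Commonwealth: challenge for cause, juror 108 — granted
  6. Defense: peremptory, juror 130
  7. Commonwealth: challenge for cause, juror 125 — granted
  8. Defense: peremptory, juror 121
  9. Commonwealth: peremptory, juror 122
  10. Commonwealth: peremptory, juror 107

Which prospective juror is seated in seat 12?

Removed: #107, #108, #112, #118, #119, #121, #122, #125, #130.
Filling seats in venire order through position 12: #109, #110, #111, #113, #114, #115, #116, #117, #120, #123, #124, #126.
So seat 12 is #126.

126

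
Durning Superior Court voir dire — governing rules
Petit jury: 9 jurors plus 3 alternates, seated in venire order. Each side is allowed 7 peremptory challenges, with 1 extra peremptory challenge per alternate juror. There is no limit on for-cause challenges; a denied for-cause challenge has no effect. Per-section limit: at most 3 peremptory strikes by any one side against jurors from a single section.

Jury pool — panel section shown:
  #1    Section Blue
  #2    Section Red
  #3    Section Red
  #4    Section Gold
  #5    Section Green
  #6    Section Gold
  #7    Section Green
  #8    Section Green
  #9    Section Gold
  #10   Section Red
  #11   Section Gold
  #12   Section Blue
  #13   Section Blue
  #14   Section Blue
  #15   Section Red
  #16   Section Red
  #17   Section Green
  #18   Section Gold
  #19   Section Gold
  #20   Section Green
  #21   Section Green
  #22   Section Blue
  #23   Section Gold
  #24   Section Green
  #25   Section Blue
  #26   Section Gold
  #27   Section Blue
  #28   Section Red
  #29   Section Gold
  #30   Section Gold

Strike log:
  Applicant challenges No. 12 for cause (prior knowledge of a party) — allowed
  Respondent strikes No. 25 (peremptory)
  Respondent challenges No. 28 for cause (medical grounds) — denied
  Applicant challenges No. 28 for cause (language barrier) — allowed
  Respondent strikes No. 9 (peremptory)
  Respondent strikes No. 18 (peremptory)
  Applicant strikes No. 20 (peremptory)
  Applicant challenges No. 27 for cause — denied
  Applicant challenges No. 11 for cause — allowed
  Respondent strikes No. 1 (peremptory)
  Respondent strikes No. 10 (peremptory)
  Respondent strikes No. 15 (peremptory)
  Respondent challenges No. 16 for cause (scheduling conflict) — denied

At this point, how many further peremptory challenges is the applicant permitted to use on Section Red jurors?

3

Applicant peremptories so far: #20 — 1 of 10 used, 9 left overall.
Against Section Red: none yet — per-section cap 3 leaves 3.
Binding limit: min(9, 3) = 3.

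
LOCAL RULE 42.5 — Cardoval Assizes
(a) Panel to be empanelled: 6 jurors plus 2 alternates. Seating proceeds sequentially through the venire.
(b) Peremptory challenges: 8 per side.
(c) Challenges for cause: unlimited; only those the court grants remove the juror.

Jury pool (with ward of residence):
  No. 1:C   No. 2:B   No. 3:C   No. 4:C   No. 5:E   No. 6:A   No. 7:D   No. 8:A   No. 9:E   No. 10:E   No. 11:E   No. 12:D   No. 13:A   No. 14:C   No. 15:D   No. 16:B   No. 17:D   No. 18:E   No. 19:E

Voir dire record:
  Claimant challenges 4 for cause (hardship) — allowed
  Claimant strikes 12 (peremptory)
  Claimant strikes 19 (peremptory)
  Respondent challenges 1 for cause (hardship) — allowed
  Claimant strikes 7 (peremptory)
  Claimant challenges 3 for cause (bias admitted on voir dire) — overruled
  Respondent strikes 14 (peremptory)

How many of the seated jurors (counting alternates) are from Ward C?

Removed: #1, #4, #7, #12, #14, #19.
Seated (8 incl. alternates): #2, #3, #5, #6, #8, #9, #10, #11.
Of those, in Ward C: #3 → 1.

1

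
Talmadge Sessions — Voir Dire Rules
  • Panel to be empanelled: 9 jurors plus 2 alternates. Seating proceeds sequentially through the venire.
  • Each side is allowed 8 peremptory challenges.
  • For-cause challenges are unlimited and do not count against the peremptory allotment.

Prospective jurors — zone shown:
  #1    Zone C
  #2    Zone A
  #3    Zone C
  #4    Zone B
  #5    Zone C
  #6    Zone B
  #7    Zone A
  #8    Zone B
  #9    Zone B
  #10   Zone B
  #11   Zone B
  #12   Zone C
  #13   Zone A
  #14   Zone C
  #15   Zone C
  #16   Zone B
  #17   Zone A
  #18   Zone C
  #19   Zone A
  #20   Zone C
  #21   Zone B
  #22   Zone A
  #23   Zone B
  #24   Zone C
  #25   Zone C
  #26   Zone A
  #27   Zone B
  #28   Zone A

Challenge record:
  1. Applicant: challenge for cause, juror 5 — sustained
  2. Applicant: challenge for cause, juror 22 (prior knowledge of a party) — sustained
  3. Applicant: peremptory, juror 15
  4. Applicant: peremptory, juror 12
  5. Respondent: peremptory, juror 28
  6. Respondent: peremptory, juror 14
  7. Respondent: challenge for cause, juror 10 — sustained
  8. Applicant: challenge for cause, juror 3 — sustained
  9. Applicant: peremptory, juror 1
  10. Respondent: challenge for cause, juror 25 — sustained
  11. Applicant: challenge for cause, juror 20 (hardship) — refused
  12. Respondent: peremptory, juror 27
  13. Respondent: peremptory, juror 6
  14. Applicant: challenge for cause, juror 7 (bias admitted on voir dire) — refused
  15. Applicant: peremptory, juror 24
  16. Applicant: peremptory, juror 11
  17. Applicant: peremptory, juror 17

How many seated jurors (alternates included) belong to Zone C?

2

Removed: #1, #3, #5, #6, #10, #11, #12, #14, #15, #17, #22, #24, #25, #27, #28.
Seated (11 incl. alternates): #2, #4, #7, #8, #9, #13, #16, #18, #19, #20, #21.
Of those, in Zone C: #18, #20 → 2.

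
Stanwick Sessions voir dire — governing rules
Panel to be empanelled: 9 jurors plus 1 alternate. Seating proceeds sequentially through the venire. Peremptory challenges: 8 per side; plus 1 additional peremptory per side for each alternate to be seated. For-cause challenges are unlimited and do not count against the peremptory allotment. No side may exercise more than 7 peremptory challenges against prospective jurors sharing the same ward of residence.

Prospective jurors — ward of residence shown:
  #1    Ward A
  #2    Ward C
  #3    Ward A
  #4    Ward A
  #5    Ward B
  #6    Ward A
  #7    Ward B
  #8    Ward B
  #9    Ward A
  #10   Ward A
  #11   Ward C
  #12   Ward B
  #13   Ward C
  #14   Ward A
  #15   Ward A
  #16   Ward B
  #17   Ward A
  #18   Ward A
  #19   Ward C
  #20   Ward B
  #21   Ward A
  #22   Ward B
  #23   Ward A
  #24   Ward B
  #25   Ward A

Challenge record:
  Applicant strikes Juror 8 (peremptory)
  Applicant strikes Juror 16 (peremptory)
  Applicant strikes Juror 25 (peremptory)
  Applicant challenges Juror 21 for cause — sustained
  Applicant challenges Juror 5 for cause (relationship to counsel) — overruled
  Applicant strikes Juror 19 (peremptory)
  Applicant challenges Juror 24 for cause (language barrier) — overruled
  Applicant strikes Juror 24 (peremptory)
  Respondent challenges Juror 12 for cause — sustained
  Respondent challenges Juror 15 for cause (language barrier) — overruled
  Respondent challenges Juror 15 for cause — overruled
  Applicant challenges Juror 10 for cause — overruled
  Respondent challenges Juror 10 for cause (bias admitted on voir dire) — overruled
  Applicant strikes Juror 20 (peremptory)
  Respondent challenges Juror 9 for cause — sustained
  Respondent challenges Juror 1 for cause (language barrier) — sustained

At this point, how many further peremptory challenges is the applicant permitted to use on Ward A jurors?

Applicant peremptories so far: #8, #16, #25, #19, #24, #20 — 6 of 9 used, 3 left overall.
Against Ward A: #25 — 1 used; per-ward cap 7 leaves 6.
Binding limit: min(3, 6) = 3.

3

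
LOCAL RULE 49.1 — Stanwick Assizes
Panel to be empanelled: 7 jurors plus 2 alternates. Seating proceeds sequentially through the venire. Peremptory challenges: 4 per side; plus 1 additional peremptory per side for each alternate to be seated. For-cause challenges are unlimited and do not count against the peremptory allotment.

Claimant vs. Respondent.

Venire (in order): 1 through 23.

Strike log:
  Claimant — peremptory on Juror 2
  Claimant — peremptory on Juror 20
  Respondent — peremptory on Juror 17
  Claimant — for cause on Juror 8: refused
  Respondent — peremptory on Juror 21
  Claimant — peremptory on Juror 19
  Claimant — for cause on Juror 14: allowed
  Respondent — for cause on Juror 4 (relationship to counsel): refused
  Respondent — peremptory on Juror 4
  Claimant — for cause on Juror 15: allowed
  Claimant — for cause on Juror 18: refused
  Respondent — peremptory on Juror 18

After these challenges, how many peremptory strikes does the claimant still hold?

Claimant allotment: 4 base + 1 × 2 alternates = 6.
Claimant peremptories used: #2, #20, #19 — 3 (for-cause on #8, #14, #15, #18 don't count).
Remaining: 6 − 3 = 3.

3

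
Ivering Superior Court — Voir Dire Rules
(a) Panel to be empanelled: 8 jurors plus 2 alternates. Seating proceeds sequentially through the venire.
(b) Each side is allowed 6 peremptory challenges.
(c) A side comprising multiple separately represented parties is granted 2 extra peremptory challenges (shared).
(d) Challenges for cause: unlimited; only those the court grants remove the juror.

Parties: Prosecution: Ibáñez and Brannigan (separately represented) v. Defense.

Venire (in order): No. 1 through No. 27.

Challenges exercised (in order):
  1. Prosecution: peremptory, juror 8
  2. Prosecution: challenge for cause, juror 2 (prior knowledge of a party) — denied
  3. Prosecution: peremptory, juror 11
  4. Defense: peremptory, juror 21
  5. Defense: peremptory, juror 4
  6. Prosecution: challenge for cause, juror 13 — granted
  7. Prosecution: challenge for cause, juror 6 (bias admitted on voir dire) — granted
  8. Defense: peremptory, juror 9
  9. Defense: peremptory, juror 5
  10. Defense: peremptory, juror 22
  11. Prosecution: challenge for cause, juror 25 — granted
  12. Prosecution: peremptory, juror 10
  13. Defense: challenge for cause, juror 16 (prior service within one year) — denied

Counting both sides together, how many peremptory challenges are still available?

6

Prosecution allotment: 6 base + 2 multi-party = 8. Defense allotment: 6.
Prosecution peremptories used: #8, #11, #10 — 3 (for-cause on #2, #13, #6, #25 don't count).
Defense peremptories used: #21, #4, #9, #5, #22 — 5 (the for-cause on #16 doesn't count).
Remaining: (8 − 3) + (6 − 5) = 6.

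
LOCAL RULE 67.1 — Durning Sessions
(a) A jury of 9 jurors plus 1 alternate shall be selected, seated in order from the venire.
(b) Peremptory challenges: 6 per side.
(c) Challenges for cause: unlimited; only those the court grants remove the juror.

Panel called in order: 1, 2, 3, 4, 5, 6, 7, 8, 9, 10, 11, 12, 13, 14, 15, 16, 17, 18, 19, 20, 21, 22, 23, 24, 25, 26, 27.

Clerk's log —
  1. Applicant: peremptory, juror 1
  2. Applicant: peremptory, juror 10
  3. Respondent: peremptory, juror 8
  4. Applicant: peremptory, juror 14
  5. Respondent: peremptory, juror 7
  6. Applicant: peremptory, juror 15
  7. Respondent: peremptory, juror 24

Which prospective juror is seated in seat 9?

Removed: #1, #7, #8, #10, #14, #15, #24.
Seating in order: seats 1–9 → #2, #3, #4, #5, #6, #9, #11, #12, #13; alternates → #16.
So seat 9 is #13.

13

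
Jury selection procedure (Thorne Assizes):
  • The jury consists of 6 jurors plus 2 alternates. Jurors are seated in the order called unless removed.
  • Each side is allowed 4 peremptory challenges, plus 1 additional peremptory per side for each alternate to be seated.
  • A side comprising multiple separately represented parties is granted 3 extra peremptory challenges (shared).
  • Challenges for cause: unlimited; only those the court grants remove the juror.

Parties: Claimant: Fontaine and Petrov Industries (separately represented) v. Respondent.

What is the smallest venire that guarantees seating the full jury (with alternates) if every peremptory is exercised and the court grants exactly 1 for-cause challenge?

24

Seats to fill: 6 + 2 alternates = 8.
Peremptories — Claimant: 4 + 1×2 + 3 = 9; Respondent: 4 + 1×2 = 6; total 15.
For-cause removals: 1.
Minimum venire: 8 + 15 + 1 = 24.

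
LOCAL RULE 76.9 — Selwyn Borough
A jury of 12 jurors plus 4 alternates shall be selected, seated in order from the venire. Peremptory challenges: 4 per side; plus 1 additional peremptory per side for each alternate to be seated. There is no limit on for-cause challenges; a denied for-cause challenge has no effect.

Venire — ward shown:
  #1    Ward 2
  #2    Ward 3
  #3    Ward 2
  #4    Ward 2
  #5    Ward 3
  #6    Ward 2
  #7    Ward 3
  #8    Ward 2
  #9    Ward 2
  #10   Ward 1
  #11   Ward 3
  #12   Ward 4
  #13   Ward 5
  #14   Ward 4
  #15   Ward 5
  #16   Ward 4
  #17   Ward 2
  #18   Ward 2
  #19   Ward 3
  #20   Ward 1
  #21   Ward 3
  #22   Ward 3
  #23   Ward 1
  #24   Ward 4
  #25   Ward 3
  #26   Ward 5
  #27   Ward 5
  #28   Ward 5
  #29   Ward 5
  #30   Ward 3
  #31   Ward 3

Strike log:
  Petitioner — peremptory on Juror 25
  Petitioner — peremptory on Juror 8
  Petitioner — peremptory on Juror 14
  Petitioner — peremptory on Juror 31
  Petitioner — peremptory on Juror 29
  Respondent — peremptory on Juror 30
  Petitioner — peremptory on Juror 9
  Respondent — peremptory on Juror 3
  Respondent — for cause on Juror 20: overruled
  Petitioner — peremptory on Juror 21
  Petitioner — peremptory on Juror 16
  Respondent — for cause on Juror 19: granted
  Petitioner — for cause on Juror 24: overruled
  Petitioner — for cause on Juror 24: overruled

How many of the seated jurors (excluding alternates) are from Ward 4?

Removed: #3, #8, #9, #14, #16, #19, #21, #25, #29, #30, #31.
Seated jurors 1–12: #1, #2, #4, #5, #6, #7, #10, #11, #12, #13, #15, #17 (alternates #18, #20, #22, #23 not counted).
Of those, in Ward 4: #12 → 1.

1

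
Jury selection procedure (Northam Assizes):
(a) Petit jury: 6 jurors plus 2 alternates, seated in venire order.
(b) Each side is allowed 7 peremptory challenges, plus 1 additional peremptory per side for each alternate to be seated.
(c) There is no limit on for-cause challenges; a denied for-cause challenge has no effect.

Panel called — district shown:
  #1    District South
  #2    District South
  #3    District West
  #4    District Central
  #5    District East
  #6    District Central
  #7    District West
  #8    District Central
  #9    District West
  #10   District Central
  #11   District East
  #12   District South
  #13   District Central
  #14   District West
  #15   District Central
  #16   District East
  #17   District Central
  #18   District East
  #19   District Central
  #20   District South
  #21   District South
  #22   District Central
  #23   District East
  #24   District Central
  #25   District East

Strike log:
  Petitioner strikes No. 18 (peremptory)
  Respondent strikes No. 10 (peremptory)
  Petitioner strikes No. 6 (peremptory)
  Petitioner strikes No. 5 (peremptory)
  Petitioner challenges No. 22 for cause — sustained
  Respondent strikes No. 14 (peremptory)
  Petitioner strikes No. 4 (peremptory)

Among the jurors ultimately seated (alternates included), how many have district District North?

Removed: #4, #5, #6, #10, #14, #18, #22.
Seated (8 incl. alternates): #1, #2, #3, #7, #8, #9, #11, #12.
None of those are in District North → 0.

0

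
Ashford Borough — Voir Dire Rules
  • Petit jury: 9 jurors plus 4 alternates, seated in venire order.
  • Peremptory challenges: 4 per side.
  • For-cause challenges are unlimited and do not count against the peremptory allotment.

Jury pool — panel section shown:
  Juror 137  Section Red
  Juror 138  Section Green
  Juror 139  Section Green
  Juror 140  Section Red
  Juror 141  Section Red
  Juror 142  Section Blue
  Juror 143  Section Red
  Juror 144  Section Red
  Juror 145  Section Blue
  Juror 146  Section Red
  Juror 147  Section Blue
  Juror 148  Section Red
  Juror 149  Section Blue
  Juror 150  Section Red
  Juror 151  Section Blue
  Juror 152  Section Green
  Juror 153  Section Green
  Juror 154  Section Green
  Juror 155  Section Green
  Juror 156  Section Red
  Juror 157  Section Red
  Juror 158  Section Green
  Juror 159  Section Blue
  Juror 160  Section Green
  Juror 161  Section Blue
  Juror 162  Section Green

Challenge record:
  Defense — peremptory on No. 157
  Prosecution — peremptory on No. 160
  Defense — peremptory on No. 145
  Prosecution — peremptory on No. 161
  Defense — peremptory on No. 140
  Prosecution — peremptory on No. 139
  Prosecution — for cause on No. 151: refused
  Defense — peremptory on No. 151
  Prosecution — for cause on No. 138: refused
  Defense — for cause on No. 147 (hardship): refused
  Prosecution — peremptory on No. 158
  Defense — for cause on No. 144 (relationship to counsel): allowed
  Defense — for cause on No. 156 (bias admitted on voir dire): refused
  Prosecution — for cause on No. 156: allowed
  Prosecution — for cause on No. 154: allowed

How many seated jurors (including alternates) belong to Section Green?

4

Removed: #139, #140, #144, #145, #151, #154, #156, #157, #158, #160, #161.
Seated (13 incl. alternates): #137, #138, #141, #142, #143, #146, #147, #148, #149, #150, #152, #153, #155.
Of those, in Section Green: #138, #152, #153, #155 → 4.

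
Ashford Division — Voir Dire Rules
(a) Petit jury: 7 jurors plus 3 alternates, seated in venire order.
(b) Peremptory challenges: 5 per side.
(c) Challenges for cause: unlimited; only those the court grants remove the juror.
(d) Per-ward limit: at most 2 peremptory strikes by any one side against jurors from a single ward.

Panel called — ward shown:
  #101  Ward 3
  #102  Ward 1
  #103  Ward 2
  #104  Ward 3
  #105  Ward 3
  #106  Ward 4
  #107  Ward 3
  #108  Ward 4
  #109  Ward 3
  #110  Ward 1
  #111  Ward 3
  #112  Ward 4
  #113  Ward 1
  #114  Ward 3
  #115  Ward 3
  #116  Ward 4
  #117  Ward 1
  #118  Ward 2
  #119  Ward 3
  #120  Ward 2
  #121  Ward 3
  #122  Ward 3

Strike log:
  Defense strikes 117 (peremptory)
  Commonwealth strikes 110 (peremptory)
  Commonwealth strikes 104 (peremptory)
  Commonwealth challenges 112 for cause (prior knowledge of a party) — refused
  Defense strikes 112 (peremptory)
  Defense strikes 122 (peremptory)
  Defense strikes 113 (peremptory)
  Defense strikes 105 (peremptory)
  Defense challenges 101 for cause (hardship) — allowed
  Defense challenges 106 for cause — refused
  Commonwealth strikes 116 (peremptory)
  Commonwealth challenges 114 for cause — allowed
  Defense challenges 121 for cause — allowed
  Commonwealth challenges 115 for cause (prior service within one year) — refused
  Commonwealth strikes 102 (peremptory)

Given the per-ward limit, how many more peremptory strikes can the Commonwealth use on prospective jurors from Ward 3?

1

Commonwealth peremptories so far: #110, #104, #116, #102 — 4 of 5 used, 1 left overall.
Against Ward 3: #104 — 1 used; per-ward cap 2 leaves 1.
Binding limit: min(1, 1) = 1.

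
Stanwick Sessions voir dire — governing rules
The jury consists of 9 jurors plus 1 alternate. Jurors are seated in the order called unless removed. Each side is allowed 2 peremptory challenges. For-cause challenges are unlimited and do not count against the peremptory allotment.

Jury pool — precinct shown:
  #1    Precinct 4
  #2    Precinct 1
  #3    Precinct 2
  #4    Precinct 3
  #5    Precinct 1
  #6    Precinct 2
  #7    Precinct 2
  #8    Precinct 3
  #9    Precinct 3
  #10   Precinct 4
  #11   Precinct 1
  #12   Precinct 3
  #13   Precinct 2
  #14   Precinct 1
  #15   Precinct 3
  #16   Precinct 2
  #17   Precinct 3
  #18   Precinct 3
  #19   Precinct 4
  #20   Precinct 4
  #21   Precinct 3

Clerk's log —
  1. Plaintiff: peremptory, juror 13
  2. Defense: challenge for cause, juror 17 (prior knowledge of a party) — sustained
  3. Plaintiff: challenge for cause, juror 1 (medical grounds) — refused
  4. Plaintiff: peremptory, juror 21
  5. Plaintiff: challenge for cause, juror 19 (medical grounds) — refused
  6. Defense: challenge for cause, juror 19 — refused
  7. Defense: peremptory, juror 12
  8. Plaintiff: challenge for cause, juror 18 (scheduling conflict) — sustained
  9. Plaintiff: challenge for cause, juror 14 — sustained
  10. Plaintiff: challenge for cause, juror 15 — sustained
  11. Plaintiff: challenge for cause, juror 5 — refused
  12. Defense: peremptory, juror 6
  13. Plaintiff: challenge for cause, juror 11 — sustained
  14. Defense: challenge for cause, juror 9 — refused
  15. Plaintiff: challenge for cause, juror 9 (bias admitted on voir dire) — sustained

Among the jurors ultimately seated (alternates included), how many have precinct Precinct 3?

2

Removed: #6, #9, #11, #12, #13, #14, #15, #17, #18, #21.
Seated (10 incl. alternates): #1, #2, #3, #4, #5, #7, #8, #10, #16, #19.
Of those, in Precinct 3: #4, #8 → 2.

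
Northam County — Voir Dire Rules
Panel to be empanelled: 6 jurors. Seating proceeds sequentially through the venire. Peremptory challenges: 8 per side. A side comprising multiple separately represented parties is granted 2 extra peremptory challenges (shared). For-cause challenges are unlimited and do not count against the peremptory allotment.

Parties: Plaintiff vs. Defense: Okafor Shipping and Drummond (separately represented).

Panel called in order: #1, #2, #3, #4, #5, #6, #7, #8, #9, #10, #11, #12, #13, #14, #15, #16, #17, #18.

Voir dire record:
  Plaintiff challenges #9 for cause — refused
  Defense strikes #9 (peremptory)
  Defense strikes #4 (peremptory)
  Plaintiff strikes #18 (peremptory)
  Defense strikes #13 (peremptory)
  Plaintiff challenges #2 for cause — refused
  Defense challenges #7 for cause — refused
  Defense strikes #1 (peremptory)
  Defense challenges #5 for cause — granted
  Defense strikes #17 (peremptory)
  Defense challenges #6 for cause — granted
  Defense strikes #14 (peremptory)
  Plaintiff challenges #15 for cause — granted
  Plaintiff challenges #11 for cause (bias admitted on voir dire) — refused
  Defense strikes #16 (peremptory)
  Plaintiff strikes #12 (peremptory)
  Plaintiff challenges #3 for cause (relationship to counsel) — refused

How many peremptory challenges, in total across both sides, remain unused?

Plaintiff allotment: 8. Defense allotment: 8 base + 2 multi-party = 10.
Plaintiff peremptories used: #18, #12 — 2 (for-cause on #9, #2, #15, #11, #3 don't count).
Defense peremptories used: #9, #4, #13, #1, #17, #14, #16 — 7 (for-cause on #7, #5, #6 don't count).
Remaining: (8 − 2) + (10 − 7) = 9.

9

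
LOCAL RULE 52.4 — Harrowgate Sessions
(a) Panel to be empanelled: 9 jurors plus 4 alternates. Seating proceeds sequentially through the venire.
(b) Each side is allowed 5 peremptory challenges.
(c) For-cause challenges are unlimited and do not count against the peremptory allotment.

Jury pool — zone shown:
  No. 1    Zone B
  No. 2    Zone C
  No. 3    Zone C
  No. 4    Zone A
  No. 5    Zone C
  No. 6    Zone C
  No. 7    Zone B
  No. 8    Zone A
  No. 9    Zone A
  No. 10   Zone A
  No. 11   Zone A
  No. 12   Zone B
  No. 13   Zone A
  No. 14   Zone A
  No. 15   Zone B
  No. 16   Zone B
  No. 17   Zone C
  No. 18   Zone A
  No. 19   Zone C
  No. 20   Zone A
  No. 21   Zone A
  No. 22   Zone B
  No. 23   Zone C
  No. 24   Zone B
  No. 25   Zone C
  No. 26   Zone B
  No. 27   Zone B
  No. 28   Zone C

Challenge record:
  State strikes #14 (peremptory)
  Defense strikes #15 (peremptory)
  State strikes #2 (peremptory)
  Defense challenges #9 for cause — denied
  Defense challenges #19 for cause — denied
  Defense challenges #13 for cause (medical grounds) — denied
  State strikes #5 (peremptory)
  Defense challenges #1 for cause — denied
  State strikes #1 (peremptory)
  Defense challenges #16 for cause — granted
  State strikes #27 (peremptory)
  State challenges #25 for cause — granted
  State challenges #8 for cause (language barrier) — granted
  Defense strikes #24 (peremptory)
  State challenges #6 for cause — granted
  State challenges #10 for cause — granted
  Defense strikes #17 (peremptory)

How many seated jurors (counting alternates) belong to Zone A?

Removed: #1, #2, #5, #6, #8, #10, #14, #15, #16, #17, #24, #25, #27.
Seated (13 incl. alternates): #3, #4, #7, #9, #11, #12, #13, #18, #19, #20, #21, #22, #23.
Of those, in Zone A: #4, #9, #11, #13, #18, #20, #21 → 7.

7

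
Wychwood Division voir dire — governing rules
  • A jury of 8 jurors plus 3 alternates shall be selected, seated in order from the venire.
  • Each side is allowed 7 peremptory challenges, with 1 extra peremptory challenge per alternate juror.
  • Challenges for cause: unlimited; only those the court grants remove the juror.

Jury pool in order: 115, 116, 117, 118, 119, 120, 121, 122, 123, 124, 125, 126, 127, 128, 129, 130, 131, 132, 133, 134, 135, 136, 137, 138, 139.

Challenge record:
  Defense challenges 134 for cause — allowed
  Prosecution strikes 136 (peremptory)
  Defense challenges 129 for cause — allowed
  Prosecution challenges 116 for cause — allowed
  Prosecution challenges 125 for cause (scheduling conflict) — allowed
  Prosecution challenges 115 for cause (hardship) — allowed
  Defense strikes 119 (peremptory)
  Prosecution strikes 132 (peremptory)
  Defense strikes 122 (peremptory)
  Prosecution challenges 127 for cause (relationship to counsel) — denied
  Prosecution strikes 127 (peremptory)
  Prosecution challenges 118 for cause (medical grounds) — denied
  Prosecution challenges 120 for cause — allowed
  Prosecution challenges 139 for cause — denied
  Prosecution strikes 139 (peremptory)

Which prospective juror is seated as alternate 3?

135

Removed: #115, #116, #119, #120, #122, #125, #127, #129, #132, #134, #136, #139. (#118 stays — for-cause denied.)
Seating in order: seats 1–8 → #117, #118, #121, #123, #124, #126, #128, #130; alternates → #131, #133, #135.
So alternate 3 is #135.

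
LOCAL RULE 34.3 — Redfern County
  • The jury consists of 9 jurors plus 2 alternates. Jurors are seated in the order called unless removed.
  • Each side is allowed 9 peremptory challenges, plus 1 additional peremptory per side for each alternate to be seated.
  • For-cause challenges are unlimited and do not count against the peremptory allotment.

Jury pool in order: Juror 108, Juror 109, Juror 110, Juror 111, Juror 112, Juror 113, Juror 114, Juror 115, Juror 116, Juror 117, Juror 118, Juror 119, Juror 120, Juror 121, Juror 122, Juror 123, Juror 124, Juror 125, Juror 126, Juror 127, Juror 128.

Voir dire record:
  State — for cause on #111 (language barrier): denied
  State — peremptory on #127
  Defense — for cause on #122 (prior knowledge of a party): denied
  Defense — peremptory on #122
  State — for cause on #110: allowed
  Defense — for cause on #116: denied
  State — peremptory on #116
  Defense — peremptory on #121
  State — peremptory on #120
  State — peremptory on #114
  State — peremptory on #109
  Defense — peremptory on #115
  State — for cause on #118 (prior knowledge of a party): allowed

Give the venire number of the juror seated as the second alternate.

128

Removed: #109, #110, #114, #115, #116, #118, #120, #121, #122, #127. (#111 stays — for-cause denied.)
Filling seats in venire order through position 11: #108, #111, #112, #113, #117, #119, #123, #124, #125, #126, #128.
So alternate 2 is #128.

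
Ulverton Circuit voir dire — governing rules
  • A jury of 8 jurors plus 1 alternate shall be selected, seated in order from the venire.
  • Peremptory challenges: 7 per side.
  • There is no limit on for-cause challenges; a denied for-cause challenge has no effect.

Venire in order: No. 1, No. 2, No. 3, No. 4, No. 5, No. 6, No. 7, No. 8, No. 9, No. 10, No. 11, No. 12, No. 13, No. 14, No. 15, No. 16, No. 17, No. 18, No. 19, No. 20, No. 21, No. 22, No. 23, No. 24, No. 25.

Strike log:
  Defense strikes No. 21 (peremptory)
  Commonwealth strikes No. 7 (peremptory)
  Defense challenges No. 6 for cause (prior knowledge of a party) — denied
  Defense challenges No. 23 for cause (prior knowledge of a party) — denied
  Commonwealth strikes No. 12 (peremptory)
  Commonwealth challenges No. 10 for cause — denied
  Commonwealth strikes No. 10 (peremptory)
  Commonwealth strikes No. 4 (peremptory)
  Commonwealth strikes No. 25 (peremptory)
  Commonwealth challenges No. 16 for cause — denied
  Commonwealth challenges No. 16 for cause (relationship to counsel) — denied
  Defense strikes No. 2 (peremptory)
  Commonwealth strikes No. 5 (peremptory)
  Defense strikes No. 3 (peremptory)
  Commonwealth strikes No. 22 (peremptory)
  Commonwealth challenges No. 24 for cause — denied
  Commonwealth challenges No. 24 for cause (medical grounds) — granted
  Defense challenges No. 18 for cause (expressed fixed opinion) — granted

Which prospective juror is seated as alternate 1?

16

Removed: #2, #3, #4, #5, #7, #10, #12, #18, #21, #22, #24, #25. (#6, #16, #23 stay — for-cause denied.)
Filling seats in venire order through position 9: #1, #6, #8, #9, #11, #13, #14, #15, #16.
So alternate 1 is #16.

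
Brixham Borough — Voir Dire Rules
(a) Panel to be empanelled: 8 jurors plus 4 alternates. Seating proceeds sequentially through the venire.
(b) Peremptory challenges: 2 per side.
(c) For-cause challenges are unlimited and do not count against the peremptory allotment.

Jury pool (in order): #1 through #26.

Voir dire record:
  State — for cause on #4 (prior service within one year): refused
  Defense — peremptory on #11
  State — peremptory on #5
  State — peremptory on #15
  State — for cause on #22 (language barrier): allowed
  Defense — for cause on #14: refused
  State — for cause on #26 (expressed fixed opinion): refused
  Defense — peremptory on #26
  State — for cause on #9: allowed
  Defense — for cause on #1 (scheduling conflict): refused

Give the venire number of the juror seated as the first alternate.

Removed: #5, #9, #11, #15, #22, #26. (#1, #4, #14 stay — for-cause denied.)
Seating in order: seats 1–8 → #1, #2, #3, #4, #6, #7, #8, #10; alternates → #12, #13, #14, #16.
So alternate 1 is #12.

12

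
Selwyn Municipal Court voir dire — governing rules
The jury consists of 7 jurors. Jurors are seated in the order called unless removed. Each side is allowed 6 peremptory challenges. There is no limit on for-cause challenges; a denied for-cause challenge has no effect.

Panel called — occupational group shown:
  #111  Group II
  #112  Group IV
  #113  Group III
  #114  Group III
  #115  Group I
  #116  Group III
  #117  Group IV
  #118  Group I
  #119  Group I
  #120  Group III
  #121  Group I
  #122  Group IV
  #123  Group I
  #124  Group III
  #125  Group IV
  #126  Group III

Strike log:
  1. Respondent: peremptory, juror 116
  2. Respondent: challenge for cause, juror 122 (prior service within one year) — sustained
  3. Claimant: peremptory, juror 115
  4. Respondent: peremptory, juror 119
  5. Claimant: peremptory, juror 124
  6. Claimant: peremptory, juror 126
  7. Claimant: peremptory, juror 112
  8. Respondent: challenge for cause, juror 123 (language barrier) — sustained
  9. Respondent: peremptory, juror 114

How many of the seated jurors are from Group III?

2

Removed: #112, #114, #115, #116, #119, #122, #123, #124, #126.
Seated jurors 1–7: #111, #113, #117, #118, #120, #121, #125.
Of those, in Group III: #113, #120 → 2.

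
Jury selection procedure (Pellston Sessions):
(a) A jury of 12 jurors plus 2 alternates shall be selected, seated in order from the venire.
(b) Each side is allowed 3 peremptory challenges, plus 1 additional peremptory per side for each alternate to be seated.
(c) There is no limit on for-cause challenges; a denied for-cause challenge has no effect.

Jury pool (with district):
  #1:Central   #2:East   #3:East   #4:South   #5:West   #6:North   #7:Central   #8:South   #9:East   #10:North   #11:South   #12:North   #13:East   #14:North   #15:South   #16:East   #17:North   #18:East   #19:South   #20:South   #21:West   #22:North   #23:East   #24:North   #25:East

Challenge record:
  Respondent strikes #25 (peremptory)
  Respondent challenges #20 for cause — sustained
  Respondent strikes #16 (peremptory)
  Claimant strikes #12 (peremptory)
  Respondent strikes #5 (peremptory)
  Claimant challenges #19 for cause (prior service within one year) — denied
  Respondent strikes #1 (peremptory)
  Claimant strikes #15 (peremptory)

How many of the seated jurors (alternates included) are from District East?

5

Removed: #1, #5, #12, #15, #16, #20, #25.
Seated (14 incl. alternates): #2, #3, #4, #6, #7, #8, #9, #10, #11, #13, #14, #17, #18, #19.
Of those, in District East: #2, #3, #9, #13, #18 → 5.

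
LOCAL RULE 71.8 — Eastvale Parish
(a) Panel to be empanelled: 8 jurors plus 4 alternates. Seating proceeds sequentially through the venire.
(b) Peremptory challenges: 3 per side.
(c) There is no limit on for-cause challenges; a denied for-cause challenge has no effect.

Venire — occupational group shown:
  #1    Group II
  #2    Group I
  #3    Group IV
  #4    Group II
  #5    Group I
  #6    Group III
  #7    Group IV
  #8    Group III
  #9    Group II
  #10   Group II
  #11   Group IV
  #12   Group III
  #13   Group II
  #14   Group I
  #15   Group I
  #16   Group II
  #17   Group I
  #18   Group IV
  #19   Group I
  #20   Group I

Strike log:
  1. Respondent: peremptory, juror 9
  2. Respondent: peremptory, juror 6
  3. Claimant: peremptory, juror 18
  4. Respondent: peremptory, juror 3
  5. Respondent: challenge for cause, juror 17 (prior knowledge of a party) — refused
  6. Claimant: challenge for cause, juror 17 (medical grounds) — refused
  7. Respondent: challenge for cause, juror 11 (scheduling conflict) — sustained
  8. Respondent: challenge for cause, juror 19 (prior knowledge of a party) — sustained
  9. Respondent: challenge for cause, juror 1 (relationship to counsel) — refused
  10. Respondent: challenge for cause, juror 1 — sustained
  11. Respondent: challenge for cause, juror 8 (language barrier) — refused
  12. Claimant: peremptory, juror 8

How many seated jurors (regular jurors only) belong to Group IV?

1

Removed: #1, #3, #6, #8, #9, #11, #18, #19.
Seated jurors 1–8: #2, #4, #5, #7, #10, #12, #13, #14 (alternates #15, #16, #17, #20 not counted).
Of those, in Group IV: #7 → 1.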